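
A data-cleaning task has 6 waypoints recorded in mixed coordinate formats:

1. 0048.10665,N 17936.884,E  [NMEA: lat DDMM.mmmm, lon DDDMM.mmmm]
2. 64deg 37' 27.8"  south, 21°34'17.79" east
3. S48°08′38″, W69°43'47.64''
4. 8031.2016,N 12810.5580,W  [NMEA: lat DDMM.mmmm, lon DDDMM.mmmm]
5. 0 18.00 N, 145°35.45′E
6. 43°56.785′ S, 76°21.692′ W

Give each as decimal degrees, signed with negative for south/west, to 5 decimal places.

Point 1:
  φ: split at 2 digits → 00° and 48.10665′; 0 + 48.10665/60 = 0.801778
  N ⇒ keep positive
  Longitude: split at 3 digits → 179° and 36.884′; 179 + 36.884/60 = 179.614733
  E → positive
Point 2:
  φ: 64° + 37/60 + 27.8/3600 = 64 + 0.616667 + 0.007722 = 64.624389
  hemisphere S, so the sign is −
  Longitude: 21 + 34/60 + 17.79/3600 = 21.571608
  E → positive
Point 3:
  φ: 8′ + 38″ = 8.63333′; 48 + 8.63333/60 = 48.143889
  S ⇒ negate
  Lon: 69° + 43/60 + 47.64/3600 = 69 + 0.716667 + 0.013233 = 69.729900
  W ⇒ negate
Point 4:
  Lat: degrees = first 2 digits = 80, minutes = 31.2016; 80 + 31.2016/60 = 80.520027
  N ⇒ keep positive
  λ: degrees = first 3 digits = 128, minutes = 10.558; 128 + 10.558/60 = 128.175967
  hemisphere W, so the sign is −
Point 5:
  φ: 0 + 18/60 = 0.300000
  N ⇒ keep positive
  Longitude: 35.45′ = 0.590833°; total 145.590833
  E → positive
Point 6:
  Latitude: 56.785′ = 0.946417°; total 43.946417
  S → negative
  λ: 21.692′ = 0.361533°; total 76.361533
  W → negative

1. 0.80178, 179.61473
2. -64.62439, 21.57161
3. -48.14389, -69.72990
4. 80.52003, -128.17597
5. 0.30000, 145.59083
6. -43.94642, -76.36153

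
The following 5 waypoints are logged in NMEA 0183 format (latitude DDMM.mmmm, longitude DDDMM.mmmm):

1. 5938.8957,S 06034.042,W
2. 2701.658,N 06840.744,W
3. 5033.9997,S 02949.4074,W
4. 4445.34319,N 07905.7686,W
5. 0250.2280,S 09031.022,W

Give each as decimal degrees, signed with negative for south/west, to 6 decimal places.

Point 1:
  Lat: split at 2 digits → 59° and 38.8957′; 59 + 38.8957/60 = 59.6482617
  hemisphere S, so the sign is −
  Longitude: split at 3 digits → 060° and 34.042′; 60 + 34.042/60 = 60.5673667
  W ⇒ negate
Point 2:
  Latitude: split at 2 digits → 27° and 1.658′; 27 + 1.658/60 = 27.0276333
  N → positive
  λ: split at 3 digits → 068° and 40.744′; 68 + 40.744/60 = 68.6790667
  W ⇒ negate
Point 3:
  Latitude: degrees = first 2 digits = 50, minutes = 33.9997; 50 + 33.9997/60 = 50.5666617
  S ⇒ negate
  Lon: split at 3 digits → 029° and 49.4074′; 29 + 49.4074/60 = 29.8234567
  hemisphere W, so the sign is −
Point 4:
  Lat: split at 2 digits → 44° and 45.34319′; 44 + 45.34319/60 = 44.7557198
  N ⇒ keep positive
  Lon: split at 3 digits → 079° and 5.7686′; 79 + 5.7686/60 = 79.0961433
  W → negative
Point 5:
  Lat: degrees = first 2 digits = 2, minutes = 50.228; 2 + 50.228/60 = 2.8371333
  S ⇒ negate
  Lon: degrees = first 3 digits = 90, minutes = 31.022; 90 + 31.022/60 = 90.5170333
  W ⇒ negate

1. -59.648262, -60.567367
2. 27.027633, -68.679067
3. -50.566662, -29.823457
4. 44.755720, -79.096143
5. -2.837133, -90.517033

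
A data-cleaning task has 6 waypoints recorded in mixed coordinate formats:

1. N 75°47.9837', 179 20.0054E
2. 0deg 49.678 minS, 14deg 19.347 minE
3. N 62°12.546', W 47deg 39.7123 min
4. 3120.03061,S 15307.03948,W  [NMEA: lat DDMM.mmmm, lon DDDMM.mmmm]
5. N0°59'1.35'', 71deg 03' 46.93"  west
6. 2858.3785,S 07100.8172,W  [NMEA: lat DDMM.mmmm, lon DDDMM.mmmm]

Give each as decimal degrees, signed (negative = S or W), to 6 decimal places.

Point 1:
  Latitude: 47.9837′ = 0.799728°; total 75.7997283
  N ⇒ keep positive
  λ: 20.0054′ = 0.333423°; total 179.3334233
  E ⇒ keep positive
Point 2:
  φ: 0 + 49.678/60 = 0.8279667
  hemisphere S, so the sign is −
  Lon: 14 + 19.347/60 = 14.3224500
  E ⇒ keep positive
Point 3:
  Lat: 62 + 12.546/60 = 62.2091000
  N ⇒ keep positive
  Longitude: 39.7123′ = 0.661872°; total 47.6618717
  W → negative
Point 4:
  Latitude: split at 2 digits → 31° and 20.03061′; 31 + 20.03061/60 = 31.3338435
  S → negative
  λ: split at 3 digits → 153° and 7.03948′; 153 + 7.03948/60 = 153.1173247
  W → negative
Point 5:
  φ: 59′ + 1.35″ = 59.02250′; 0 + 59.02250/60 = 0.9837083
  N → positive
  Lon: 3′ + 46.93″ = 3.78217′; 71 + 3.78217/60 = 71.0630361
  W → negative
Point 6:
  Lat: split at 2 digits → 28° and 58.3785′; 28 + 58.3785/60 = 28.9729750
  S ⇒ negate
  Longitude: degrees = first 3 digits = 71, minutes = 0.8172; 71 + 0.8172/60 = 71.0136200
  W → negative

1. 75.799728, 179.333423
2. -0.827967, 14.322450
3. 62.209100, -47.661872
4. -31.333844, -153.117325
5. 0.983708, -71.063036
6. -28.972975, -71.013620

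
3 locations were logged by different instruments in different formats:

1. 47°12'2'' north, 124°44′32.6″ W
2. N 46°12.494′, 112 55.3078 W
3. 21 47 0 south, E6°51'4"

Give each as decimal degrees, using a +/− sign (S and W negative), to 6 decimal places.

1. 47.200556, -124.742389
2. 46.208233, -112.921797
3. -21.783333, 6.851111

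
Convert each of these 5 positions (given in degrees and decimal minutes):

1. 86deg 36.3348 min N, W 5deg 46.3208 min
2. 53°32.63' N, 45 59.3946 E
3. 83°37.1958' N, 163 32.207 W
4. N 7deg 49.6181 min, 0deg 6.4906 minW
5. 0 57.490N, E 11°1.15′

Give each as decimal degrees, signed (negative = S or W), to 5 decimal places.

Point 1:
  Lat: 36.3348′ = 0.605580°; total 86.605580
  N ⇒ keep positive
  Lon: 46.3208′ = 0.772013°; total 5.772013
  hemisphere W, so the sign is −
Point 2:
  Latitude: 53 + 32.63/60 = 53.543833
  N ⇒ keep positive
  Longitude: 59.3946′ = 0.989910°; total 45.989910
  E → positive
Point 3:
  Lat: 37.1958′ = 0.619930°; total 83.619930
  N → positive
  λ: 32.207′ = 0.536783°; total 163.536783
  W → negative
Point 4:
  Latitude: 49.6181′ = 0.826968°; total 7.826968
  N → positive
  λ: 6.4906′ = 0.108177°; total 0.108177
  W → negative
Point 5:
  Latitude: 0 + 57.49/60 = 0.958167
  N ⇒ keep positive
  Longitude: 11 + 1.15/60 = 11.019167
  E → positive

1. 86.60558, -5.77201
2. 53.54383, 45.98991
3. 83.61993, -163.53678
4. 7.82697, -0.10818
5. 0.95817, 11.01917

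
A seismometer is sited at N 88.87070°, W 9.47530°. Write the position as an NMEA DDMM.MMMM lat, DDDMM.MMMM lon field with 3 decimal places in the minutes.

8852.242,N / 00928.518,W

φ: minutes = (88.870700 − 88) × 60 = 52.24200
Lon: 9° + 0.475300 × 60 = 9° 28.51800′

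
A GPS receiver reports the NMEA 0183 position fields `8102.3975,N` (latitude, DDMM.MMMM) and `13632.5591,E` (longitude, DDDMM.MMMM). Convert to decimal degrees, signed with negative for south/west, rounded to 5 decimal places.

81.03996, 136.54265

Latitude: degrees = first 2 digits = 81, minutes = 2.3975; 81 + 2.3975/60 = 81.039958
N ⇒ keep positive
Lon: split at 3 digits → 136° and 32.5591′; 136 + 32.5591/60 = 136.542652
E ⇒ keep positive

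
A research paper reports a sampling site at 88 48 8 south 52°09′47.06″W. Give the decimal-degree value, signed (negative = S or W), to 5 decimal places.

Lat: 88° + 48/60 + 8/3600 = 88 + 0.800000 + 0.002222 = 88.802222
S ⇒ negate
Longitude: 9′ + 47.06″ = 9.78433′; 52 + 9.78433/60 = 52.163072
W ⇒ negate

-88.80222, -52.16307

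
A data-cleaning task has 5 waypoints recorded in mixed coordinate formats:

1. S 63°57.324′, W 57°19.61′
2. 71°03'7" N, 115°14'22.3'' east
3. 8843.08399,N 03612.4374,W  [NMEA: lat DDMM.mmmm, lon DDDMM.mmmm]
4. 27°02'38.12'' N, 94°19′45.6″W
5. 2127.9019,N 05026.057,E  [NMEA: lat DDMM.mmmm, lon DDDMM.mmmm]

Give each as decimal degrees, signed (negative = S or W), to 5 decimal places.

1. -63.95540, -57.32683
2. 71.05194, 115.23953
3. 88.71807, -36.20729
4. 27.04392, -94.32933
5. 21.46503, 50.43428

Point 1:
  Lat: 63 + 57.324/60 = 63.955400
  S ⇒ negate
  λ: 57 + 19.61/60 = 57.326833
  hemisphere W, so the sign is −
Point 2:
  Lat: 3′ + 7″ = 3.11667′; 71 + 3.11667/60 = 71.051944
  N → positive
  λ: 115° + 14/60 + 22.3/3600 = 115 + 0.233333 + 0.006194 = 115.239528
  E ⇒ keep positive
Point 3:
  Latitude: split at 2 digits → 88° and 43.08399′; 88 + 43.08399/60 = 88.718067
  N → positive
  Longitude: degrees = first 3 digits = 36, minutes = 12.4374; 36 + 12.4374/60 = 36.207290
  hemisphere W, so the sign is −
Point 4:
  φ: 27 + 2/60 + 38.12/3600 = 27.043922
  N → positive
  λ: 94° + 19/60 + 45.6/3600 = 94 + 0.316667 + 0.012667 = 94.329333
  W → negative
Point 5:
  φ: split at 2 digits → 21° and 27.9019′; 21 + 27.9019/60 = 21.465032
  N → positive
  Lon: split at 3 digits → 050° and 26.057′; 50 + 26.057/60 = 50.434283
  E → positive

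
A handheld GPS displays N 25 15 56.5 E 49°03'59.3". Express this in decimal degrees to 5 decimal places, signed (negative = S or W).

25.26569, 49.06647

Lat: 15′ + 56.5″ = 15.94167′; 25 + 15.94167/60 = 25.265694
N → positive
λ: 49 + 3/60 + 59.3/3600 = 49.066472
E ⇒ keep positive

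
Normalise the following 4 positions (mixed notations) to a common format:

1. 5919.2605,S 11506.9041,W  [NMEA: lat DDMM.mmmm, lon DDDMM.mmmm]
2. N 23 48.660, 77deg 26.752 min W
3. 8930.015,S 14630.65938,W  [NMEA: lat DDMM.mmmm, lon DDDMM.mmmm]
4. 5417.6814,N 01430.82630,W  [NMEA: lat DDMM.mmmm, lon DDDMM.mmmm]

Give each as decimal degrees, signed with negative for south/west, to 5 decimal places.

1. -59.32101, -115.11507
2. 23.81100, -77.44587
3. -89.50025, -146.51099
4. 54.29469, -14.51377

Point 1:
  Latitude: degrees = first 2 digits = 59, minutes = 19.2605; 59 + 19.2605/60 = 59.321008
  S → negative
  λ: degrees = first 3 digits = 115, minutes = 6.9041; 115 + 6.9041/60 = 115.115068
  W → negative
Point 2:
  Lat: 23 + 48.66/60 = 23.811000
  N ⇒ keep positive
  Longitude: 26.752′ = 0.445867°; total 77.445867
  hemisphere W, so the sign is −
Point 3:
  Latitude: degrees = first 2 digits = 89, minutes = 30.015; 89 + 30.015/60 = 89.500250
  S → negative
  Lon: degrees = first 3 digits = 146, minutes = 30.65938; 146 + 30.65938/60 = 146.510990
  hemisphere W, so the sign is −
Point 4:
  Latitude: degrees = first 2 digits = 54, minutes = 17.6814; 54 + 17.6814/60 = 54.294690
  N → positive
  Lon: split at 3 digits → 014° and 30.8263′; 14 + 30.8263/60 = 14.513772
  hemisphere W, so the sign is −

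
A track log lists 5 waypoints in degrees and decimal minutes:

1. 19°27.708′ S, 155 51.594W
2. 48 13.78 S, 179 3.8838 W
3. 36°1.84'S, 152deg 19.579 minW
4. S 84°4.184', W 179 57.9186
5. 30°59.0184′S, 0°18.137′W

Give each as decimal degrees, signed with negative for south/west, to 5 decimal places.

1. -19.46180, -155.85990
2. -48.22967, -179.06473
3. -36.03067, -152.32632
4. -84.06973, -179.96531
5. -30.98364, -0.30228

Point 1:
  φ: 19 + 27.708/60 = 19.461800
  S → negative
  Longitude: 51.594′ = 0.859900°; total 155.859900
  W → negative
Point 2:
  Latitude: 13.78′ = 0.229667°; total 48.229667
  hemisphere S, so the sign is −
  λ: 3.8838′ = 0.064730°; total 179.064730
  W ⇒ negate
Point 3:
  φ: 36 + 1.84/60 = 36.030667
  S ⇒ negate
  Longitude: 19.579′ = 0.326317°; total 152.326317
  W → negative
Point 4:
  Latitude: 4.184′ = 0.069733°; total 84.069733
  S ⇒ negate
  λ: 57.9186′ = 0.965310°; total 179.965310
  W → negative
Point 5:
  Latitude: 30 + 59.0184/60 = 30.983640
  hemisphere S, so the sign is −
  Longitude: 0 + 18.137/60 = 0.302283
  hemisphere W, so the sign is −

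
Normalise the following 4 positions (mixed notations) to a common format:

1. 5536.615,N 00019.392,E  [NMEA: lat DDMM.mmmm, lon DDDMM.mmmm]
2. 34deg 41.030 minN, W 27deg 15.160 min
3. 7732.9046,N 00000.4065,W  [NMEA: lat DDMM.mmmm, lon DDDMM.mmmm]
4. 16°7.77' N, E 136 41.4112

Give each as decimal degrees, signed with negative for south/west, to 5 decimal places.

1. 55.61025, 0.32320
2. 34.68383, -27.25267
3. 77.54841, -0.00678
4. 16.12950, 136.69019

Point 1:
  Latitude: degrees = first 2 digits = 55, minutes = 36.615; 55 + 36.615/60 = 55.610250
  N ⇒ keep positive
  Lon: split at 3 digits → 000° and 19.392′; 0 + 19.392/60 = 0.323200
  E → positive
Point 2:
  Lat: 41.03′ = 0.683833°; total 34.683833
  N ⇒ keep positive
  Lon: 15.16′ = 0.252667°; total 27.252667
  W ⇒ negate
Point 3:
  φ: degrees = first 2 digits = 77, minutes = 32.9046; 77 + 32.9046/60 = 77.548410
  N → positive
  Lon: split at 3 digits → 000° and 0.4065′; 0 + 0.4065/60 = 0.006775
  W → negative
Point 4:
  Lat: 16 + 7.77/60 = 16.129500
  N → positive
  Longitude: 41.4112′ = 0.690187°; total 136.690187
  E ⇒ keep positive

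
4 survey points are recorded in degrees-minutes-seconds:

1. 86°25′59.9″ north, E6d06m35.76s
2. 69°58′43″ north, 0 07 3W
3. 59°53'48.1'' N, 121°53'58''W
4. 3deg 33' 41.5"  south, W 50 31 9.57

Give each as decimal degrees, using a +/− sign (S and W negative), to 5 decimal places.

1. 86.43331, 6.10993
2. 69.97861, -0.11750
3. 59.89669, -121.89944
4. -3.56153, -50.51933

Point 1:
  Latitude: 25′ + 59.9″ = 25.99833′; 86 + 25.99833/60 = 86.433306
  N ⇒ keep positive
  Lon: 6′ + 35.76″ = 6.59600′; 6 + 6.59600/60 = 6.109933
  E ⇒ keep positive
Point 2:
  Lat: 69 + 58/60 + 43/3600 = 69.978611
  N → positive
  λ: 7′ + 3″ = 7.05000′; 0 + 7.05000/60 = 0.117500
  hemisphere W, so the sign is −
Point 3:
  Latitude: 53′ + 48.1″ = 53.80167′; 59 + 53.80167/60 = 59.896694
  N → positive
  Lon: 53′ + 58″ = 53.96667′; 121 + 53.96667/60 = 121.899444
  hemisphere W, so the sign is −
Point 4:
  φ: 3 + 33/60 + 41.5/3600 = 3.561528
  hemisphere S, so the sign is −
  λ: 50 + 31/60 + 9.57/3600 = 50.519325
  hemisphere W, so the sign is −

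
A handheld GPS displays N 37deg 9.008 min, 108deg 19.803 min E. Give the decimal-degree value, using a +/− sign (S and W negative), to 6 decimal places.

Latitude: 37 + 9.008/60 = 37.1501333
N ⇒ keep positive
λ: 19.803′ = 0.330050°; total 108.3300500
E ⇒ keep positive

37.150133, 108.330050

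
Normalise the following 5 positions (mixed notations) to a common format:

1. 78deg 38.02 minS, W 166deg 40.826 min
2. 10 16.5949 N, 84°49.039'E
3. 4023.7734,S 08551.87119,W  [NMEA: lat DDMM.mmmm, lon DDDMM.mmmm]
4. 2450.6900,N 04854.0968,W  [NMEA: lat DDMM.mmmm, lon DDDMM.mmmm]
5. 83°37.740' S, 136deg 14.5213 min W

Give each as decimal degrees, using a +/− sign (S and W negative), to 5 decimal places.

1. -78.63367, -166.68043
2. 10.27658, 84.81732
3. -40.39622, -85.86452
4. 24.84483, -48.90161
5. -83.62900, -136.24202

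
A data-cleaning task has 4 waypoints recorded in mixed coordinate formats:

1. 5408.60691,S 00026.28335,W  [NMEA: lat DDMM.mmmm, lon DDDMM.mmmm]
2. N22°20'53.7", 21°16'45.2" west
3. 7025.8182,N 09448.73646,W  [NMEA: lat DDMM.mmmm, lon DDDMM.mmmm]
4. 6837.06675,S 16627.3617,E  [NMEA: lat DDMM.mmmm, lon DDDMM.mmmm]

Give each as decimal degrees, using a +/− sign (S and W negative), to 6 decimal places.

1. -54.143449, -0.438056
2. 22.348250, -21.279222
3. 70.430303, -94.812274
4. -68.617779, 166.456028

Point 1:
  Lat: degrees = first 2 digits = 54, minutes = 8.60691; 54 + 8.60691/60 = 54.1434485
  hemisphere S, so the sign is −
  Lon: degrees = first 3 digits = 0, minutes = 26.28335; 0 + 26.28335/60 = 0.4380558
  hemisphere W, so the sign is −
Point 2:
  φ: 20′ + 53.7″ = 20.89500′; 22 + 20.89500/60 = 22.3482500
  N → positive
  Longitude: 16′ + 45.2″ = 16.75333′; 21 + 16.75333/60 = 21.2792222
  W ⇒ negate
Point 3:
  Latitude: degrees = first 2 digits = 70, minutes = 25.8182; 70 + 25.8182/60 = 70.4303033
  N → positive
  Lon: split at 3 digits → 094° and 48.73646′; 94 + 48.73646/60 = 94.8122743
  hemisphere W, so the sign is −
Point 4:
  Lat: degrees = first 2 digits = 68, minutes = 37.06675; 68 + 37.06675/60 = 68.6177792
  S ⇒ negate
  λ: split at 3 digits → 166° and 27.3617′; 166 + 27.3617/60 = 166.4560283
  E → positive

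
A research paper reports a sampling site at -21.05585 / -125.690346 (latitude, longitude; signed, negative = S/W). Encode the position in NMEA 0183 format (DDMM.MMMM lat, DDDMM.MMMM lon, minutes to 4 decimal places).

Latitude is negative → S; |value| = 21.055850
Lat: minutes = (21.055850 − 21) × 60 = 3.351000
Longitude is negative → W; |value| = 125.690346
Longitude: minutes = (125.690346 − 125) × 60 = 41.420760

2103.3510,S / 12541.4208,W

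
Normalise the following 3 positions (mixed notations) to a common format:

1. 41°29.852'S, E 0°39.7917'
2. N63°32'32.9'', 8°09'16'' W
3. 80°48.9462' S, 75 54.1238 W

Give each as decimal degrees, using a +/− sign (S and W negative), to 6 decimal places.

1. -41.497533, 0.663195
2. 63.542472, -8.154444
3. -80.815770, -75.902063

Point 1:
  Lat: 29.852′ = 0.497533°; total 41.4975333
  S → negative
  λ: 0 + 39.7917/60 = 0.6631950
  E ⇒ keep positive
Point 2:
  Lat: 63° + 32/60 + 32.9/3600 = 63 + 0.533333 + 0.009139 = 63.5424722
  N ⇒ keep positive
  Lon: 9′ + 16″ = 9.26667′; 8 + 9.26667/60 = 8.1544444
  hemisphere W, so the sign is −
Point 3:
  Latitude: 48.9462′ = 0.815770°; total 80.8157700
  S ⇒ negate
  λ: 54.1238′ = 0.902063°; total 75.9020633
  W ⇒ negate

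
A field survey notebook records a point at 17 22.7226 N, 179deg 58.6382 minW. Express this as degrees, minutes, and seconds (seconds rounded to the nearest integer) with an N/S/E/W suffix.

17°22′43″ N, 179°58′38″ W

Latitude: 22.72260′ → 22′ and 0.72260 × 60 = 43.36″
Lon: fractional minutes 0.63820 × 60 = 38.29″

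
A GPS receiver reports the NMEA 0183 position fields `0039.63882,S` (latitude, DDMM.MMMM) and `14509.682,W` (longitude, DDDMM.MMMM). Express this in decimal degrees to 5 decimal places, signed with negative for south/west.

-0.66065, -145.16137

Lat: split at 2 digits → 00° and 39.63882′; 0 + 39.63882/60 = 0.660647
S ⇒ negate
Longitude: degrees = first 3 digits = 145, minutes = 9.682; 145 + 9.682/60 = 145.161367
W → negative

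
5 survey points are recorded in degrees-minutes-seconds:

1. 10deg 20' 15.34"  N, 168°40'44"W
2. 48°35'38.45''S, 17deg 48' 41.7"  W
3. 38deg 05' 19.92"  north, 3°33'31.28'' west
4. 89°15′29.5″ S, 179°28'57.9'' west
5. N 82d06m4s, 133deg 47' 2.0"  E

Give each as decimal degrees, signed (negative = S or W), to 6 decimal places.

1. 10.337594, -168.678889
2. -48.594014, -17.811583
3. 38.088867, -3.558689
4. -89.258194, -179.482750
5. 82.101111, 133.783889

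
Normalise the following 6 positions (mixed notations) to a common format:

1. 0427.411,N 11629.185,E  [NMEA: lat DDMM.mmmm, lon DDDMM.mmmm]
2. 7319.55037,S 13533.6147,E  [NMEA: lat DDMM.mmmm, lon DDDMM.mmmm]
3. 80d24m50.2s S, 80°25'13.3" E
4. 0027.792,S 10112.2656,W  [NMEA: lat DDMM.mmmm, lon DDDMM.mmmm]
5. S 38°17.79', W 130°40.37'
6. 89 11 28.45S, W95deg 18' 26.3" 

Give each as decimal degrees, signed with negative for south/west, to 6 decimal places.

1. 4.456850, 116.486417
2. -73.325840, 135.560245
3. -80.413944, 80.420361
4. -0.463200, -101.204427
5. -38.296500, -130.672833
6. -89.191236, -95.307306

Point 1:
  φ: split at 2 digits → 04° and 27.411′; 4 + 27.411/60 = 4.4568500
  N → positive
  Longitude: degrees = first 3 digits = 116, minutes = 29.185; 116 + 29.185/60 = 116.4864167
  E → positive
Point 2:
  Latitude: degrees = first 2 digits = 73, minutes = 19.55037; 73 + 19.55037/60 = 73.3258395
  hemisphere S, so the sign is −
  Lon: split at 3 digits → 135° and 33.6147′; 135 + 33.6147/60 = 135.5602450
  E ⇒ keep positive
Point 3:
  Latitude: 80° + 24/60 + 50.2/3600 = 80 + 0.400000 + 0.013944 = 80.4139444
  hemisphere S, so the sign is −
  Longitude: 80° + 25/60 + 13.3/3600 = 80 + 0.416667 + 0.003694 = 80.4203611
  E → positive
Point 4:
  Latitude: degrees = first 2 digits = 0, minutes = 27.792; 0 + 27.792/60 = 0.4632000
  S → negative
  Longitude: degrees = first 3 digits = 101, minutes = 12.2656; 101 + 12.2656/60 = 101.2044267
  hemisphere W, so the sign is −
Point 5:
  Lat: 38 + 17.79/60 = 38.2965000
  hemisphere S, so the sign is −
  λ: 40.37′ = 0.672833°; total 130.6728333
  W ⇒ negate
Point 6:
  φ: 89 + 11/60 + 28.45/3600 = 89.1912361
  S ⇒ negate
  Lon: 18′ + 26.3″ = 18.43833′; 95 + 18.43833/60 = 95.3073056
  W ⇒ negate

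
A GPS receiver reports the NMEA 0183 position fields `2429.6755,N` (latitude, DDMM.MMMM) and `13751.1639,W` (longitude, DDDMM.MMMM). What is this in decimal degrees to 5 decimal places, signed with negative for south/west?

24.49459, -137.85273

Latitude: split at 2 digits → 24° and 29.6755′; 24 + 29.6755/60 = 24.494592
N ⇒ keep positive
Lon: split at 3 digits → 137° and 51.1639′; 137 + 51.1639/60 = 137.852732
W ⇒ negate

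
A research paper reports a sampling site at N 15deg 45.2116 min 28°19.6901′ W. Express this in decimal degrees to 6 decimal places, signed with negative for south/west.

15.753527, -28.328168

φ: 45.2116′ = 0.753527°; total 15.7535267
N → positive
Lon: 28 + 19.6901/60 = 28.3281683
W → negative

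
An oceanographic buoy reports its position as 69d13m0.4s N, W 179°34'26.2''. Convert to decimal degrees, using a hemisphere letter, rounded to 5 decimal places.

Latitude: 13′ + 0.4″ = 13.00667′; 69 + 13.00667/60 = 69.216778
Lon: 179 + 34/60 + 26.2/3600 = 179.573944

69.21678° N, 179.57394° W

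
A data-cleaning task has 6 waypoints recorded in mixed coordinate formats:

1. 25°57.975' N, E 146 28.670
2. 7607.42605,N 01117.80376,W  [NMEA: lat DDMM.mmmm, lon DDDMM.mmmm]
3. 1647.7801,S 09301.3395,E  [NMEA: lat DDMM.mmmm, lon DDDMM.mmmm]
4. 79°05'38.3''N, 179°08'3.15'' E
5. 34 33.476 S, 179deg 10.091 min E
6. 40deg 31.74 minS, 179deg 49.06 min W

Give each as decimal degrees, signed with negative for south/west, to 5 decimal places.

1. 25.96625, 146.47783
2. 76.12377, -11.29673
3. -16.79634, 93.02233
4. 79.09397, 179.13421
5. -34.55793, 179.16818
6. -40.52900, -179.81767

Point 1:
  Latitude: 25 + 57.975/60 = 25.966250
  N ⇒ keep positive
  Lon: 146 + 28.67/60 = 146.477833
  E ⇒ keep positive
Point 2:
  Lat: degrees = first 2 digits = 76, minutes = 7.42605; 76 + 7.42605/60 = 76.123768
  N → positive
  Lon: split at 3 digits → 011° and 17.80376′; 11 + 17.80376/60 = 11.296729
  W → negative
Point 3:
  φ: degrees = first 2 digits = 16, minutes = 47.7801; 16 + 47.7801/60 = 16.796335
  S ⇒ negate
  Lon: split at 3 digits → 093° and 1.3395′; 93 + 1.3395/60 = 93.022325
  E → positive
Point 4:
  Latitude: 5′ + 38.3″ = 5.63833′; 79 + 5.63833/60 = 79.093972
  N → positive
  Longitude: 179 + 8/60 + 3.15/3600 = 179.134208
  E ⇒ keep positive
Point 5:
  Lat: 34 + 33.476/60 = 34.557933
  hemisphere S, so the sign is −
  Longitude: 10.091′ = 0.168183°; total 179.168183
  E → positive
Point 6:
  φ: 31.74′ = 0.529000°; total 40.529000
  S → negative
  λ: 49.06′ = 0.817667°; total 179.817667
  W → negative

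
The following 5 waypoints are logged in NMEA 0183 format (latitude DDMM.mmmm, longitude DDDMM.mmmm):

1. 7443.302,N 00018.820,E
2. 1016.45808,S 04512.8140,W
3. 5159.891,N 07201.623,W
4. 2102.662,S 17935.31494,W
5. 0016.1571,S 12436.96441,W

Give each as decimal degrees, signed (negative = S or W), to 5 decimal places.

1. 74.72170, 0.31367
2. -10.27430, -45.21357
3. 51.99818, -72.02705
4. -21.04437, -179.58858
5. -0.26929, -124.61607

Point 1:
  Latitude: degrees = first 2 digits = 74, minutes = 43.302; 74 + 43.302/60 = 74.721700
  N → positive
  λ: split at 3 digits → 000° and 18.82′; 0 + 18.82/60 = 0.313667
  E → positive
Point 2:
  Latitude: split at 2 digits → 10° and 16.45808′; 10 + 16.45808/60 = 10.274301
  S ⇒ negate
  λ: degrees = first 3 digits = 45, minutes = 12.814; 45 + 12.814/60 = 45.213567
  W ⇒ negate
Point 3:
  Lat: degrees = first 2 digits = 51, minutes = 59.891; 51 + 59.891/60 = 51.998183
  N → positive
  Longitude: split at 3 digits → 072° and 1.623′; 72 + 1.623/60 = 72.027050
  W ⇒ negate
Point 4:
  Lat: split at 2 digits → 21° and 2.662′; 21 + 2.662/60 = 21.044367
  S → negative
  λ: split at 3 digits → 179° and 35.31494′; 179 + 35.31494/60 = 179.588582
  W → negative
Point 5:
  φ: degrees = first 2 digits = 0, minutes = 16.1571; 0 + 16.1571/60 = 0.269285
  hemisphere S, so the sign is −
  λ: degrees = first 3 digits = 124, minutes = 36.96441; 124 + 36.96441/60 = 124.616074
  W → negative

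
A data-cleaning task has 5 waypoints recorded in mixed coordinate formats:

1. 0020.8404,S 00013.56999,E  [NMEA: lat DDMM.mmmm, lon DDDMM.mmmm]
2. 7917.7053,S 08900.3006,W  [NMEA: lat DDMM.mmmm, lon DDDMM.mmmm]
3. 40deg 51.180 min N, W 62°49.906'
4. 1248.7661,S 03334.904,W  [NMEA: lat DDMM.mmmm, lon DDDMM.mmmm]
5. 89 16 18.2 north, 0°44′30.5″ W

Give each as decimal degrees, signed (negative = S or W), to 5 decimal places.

1. -0.34734, 0.22617
2. -79.29509, -89.00501
3. 40.85300, -62.83177
4. -12.81277, -33.58173
5. 89.27172, -0.74181

Point 1:
  Lat: split at 2 digits → 00° and 20.8404′; 0 + 20.8404/60 = 0.347340
  S ⇒ negate
  Lon: degrees = first 3 digits = 0, minutes = 13.56999; 0 + 13.56999/60 = 0.226167
  E ⇒ keep positive
Point 2:
  φ: split at 2 digits → 79° and 17.7053′; 79 + 17.7053/60 = 79.295088
  S ⇒ negate
  Longitude: split at 3 digits → 089° and 0.3006′; 89 + 0.3006/60 = 89.005010
  W ⇒ negate
Point 3:
  Latitude: 51.18′ = 0.853000°; total 40.853000
  N ⇒ keep positive
  Lon: 49.906′ = 0.831767°; total 62.831767
  W → negative
Point 4:
  Lat: degrees = first 2 digits = 12, minutes = 48.7661; 12 + 48.7661/60 = 12.812768
  S → negative
  λ: split at 3 digits → 033° and 34.904′; 33 + 34.904/60 = 33.581733
  W ⇒ negate
Point 5:
  Lat: 89 + 16/60 + 18.2/3600 = 89.271722
  N → positive
  Longitude: 44′ + 30.5″ = 44.50833′; 0 + 44.50833/60 = 0.741806
  W → negative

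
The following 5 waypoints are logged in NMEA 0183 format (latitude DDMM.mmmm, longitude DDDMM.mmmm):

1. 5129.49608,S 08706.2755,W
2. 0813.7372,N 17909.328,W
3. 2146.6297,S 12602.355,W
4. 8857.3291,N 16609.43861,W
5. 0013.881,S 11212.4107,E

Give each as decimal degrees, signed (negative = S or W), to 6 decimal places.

Point 1:
  φ: degrees = first 2 digits = 51, minutes = 29.49608; 51 + 29.49608/60 = 51.4916013
  S ⇒ negate
  Longitude: split at 3 digits → 087° and 6.2755′; 87 + 6.2755/60 = 87.1045917
  W ⇒ negate
Point 2:
  Latitude: degrees = first 2 digits = 8, minutes = 13.7372; 8 + 13.7372/60 = 8.2289533
  N → positive
  Lon: degrees = first 3 digits = 179, minutes = 9.328; 179 + 9.328/60 = 179.1554667
  W ⇒ negate
Point 3:
  φ: degrees = first 2 digits = 21, minutes = 46.6297; 21 + 46.6297/60 = 21.7771617
  S → negative
  Lon: degrees = first 3 digits = 126, minutes = 2.355; 126 + 2.355/60 = 126.0392500
  hemisphere W, so the sign is −
Point 4:
  φ: degrees = first 2 digits = 88, minutes = 57.3291; 88 + 57.3291/60 = 88.9554850
  N → positive
  λ: degrees = first 3 digits = 166, minutes = 9.43861; 166 + 9.43861/60 = 166.1573102
  W → negative
Point 5:
  Lat: split at 2 digits → 00° and 13.881′; 0 + 13.881/60 = 0.2313500
  S ⇒ negate
  Longitude: degrees = first 3 digits = 112, minutes = 12.4107; 112 + 12.4107/60 = 112.2068450
  E → positive

1. -51.491601, -87.104592
2. 8.228953, -179.155467
3. -21.777162, -126.039250
4. 88.955485, -166.157310
5. -0.231350, 112.206845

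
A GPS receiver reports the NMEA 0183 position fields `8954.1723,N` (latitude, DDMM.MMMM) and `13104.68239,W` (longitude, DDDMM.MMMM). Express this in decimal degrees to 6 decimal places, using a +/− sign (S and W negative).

89.902872, -131.078040

φ: split at 2 digits → 89° and 54.1723′; 89 + 54.1723/60 = 89.9028717
N ⇒ keep positive
Longitude: degrees = first 3 digits = 131, minutes = 4.68239; 131 + 4.68239/60 = 131.0780398
W ⇒ negate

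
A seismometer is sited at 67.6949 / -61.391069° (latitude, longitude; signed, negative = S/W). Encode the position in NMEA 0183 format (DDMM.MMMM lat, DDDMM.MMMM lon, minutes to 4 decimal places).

Lat: 67° + 0.694900 × 60 = 67° 41.694000′
Longitude is negative → W; |value| = 61.391069
Lon: minutes = (61.391069 − 61) × 60 = 23.464140

6741.6940,N / 06123.4641,W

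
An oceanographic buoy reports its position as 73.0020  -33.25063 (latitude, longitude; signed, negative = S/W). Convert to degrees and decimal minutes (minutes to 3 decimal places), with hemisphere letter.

Latitude: 73° + 0.002000 × 60 = 73° 0.12000′
Longitude is negative → W; |value| = 33.250630
Longitude: minutes = (33.250630 − 33) × 60 = 15.03780

73° 0.120′ N, 33° 15.038′ W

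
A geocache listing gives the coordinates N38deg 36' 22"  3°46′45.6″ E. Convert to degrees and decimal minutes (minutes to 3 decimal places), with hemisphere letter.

38° 36.367′ N, 3° 46.760′ E

φ: seconds/60 = 0.36667; minutes = 36 + 0.36667 = 36.36667
Longitude: 46 + 45.6/60 = 46.76000′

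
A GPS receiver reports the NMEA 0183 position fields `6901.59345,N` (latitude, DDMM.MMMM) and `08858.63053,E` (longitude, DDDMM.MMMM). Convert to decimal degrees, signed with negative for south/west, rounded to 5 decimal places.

φ: split at 2 digits → 69° and 1.59345′; 69 + 1.59345/60 = 69.026558
N ⇒ keep positive
Longitude: degrees = first 3 digits = 88, minutes = 58.63053; 88 + 58.63053/60 = 88.977176
E → positive

69.02656, 88.97718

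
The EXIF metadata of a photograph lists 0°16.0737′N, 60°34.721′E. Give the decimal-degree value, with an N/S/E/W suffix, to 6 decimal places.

Latitude: 16.0737′ = 0.267895°; total 0.2678950
Lon: 34.721′ = 0.578683°; total 60.5786833

0.267895° N, 60.578683° E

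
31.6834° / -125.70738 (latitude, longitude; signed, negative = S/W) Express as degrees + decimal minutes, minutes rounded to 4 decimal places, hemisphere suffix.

31° 41.0040′ N, 125° 42.4428′ W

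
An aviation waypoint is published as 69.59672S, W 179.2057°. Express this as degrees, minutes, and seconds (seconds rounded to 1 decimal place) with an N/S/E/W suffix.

69°35′48.2″ S, 179°12′20.5″ W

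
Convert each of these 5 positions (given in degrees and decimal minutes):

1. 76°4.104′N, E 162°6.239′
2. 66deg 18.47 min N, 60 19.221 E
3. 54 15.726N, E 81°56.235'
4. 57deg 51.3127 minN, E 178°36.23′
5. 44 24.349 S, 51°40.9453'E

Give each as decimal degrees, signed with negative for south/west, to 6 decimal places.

Point 1:
  φ: 76 + 4.104/60 = 76.0684000
  N → positive
  λ: 162 + 6.239/60 = 162.1039833
  E ⇒ keep positive
Point 2:
  φ: 66 + 18.47/60 = 66.3078333
  N → positive
  Longitude: 60 + 19.221/60 = 60.3203500
  E → positive
Point 3:
  Lat: 15.726′ = 0.262100°; total 54.2621000
  N → positive
  Longitude: 56.235′ = 0.937250°; total 81.9372500
  E → positive
Point 4:
  Latitude: 51.3127′ = 0.855212°; total 57.8552117
  N → positive
  Longitude: 178 + 36.23/60 = 178.6038333
  E ⇒ keep positive
Point 5:
  Lat: 24.349′ = 0.405817°; total 44.4058167
  S → negative
  λ: 40.9453′ = 0.682422°; total 51.6824217
  E ⇒ keep positive

1. 76.068400, 162.103983
2. 66.307833, 60.320350
3. 54.262100, 81.937250
4. 57.855212, 178.603833
5. -44.405817, 51.682422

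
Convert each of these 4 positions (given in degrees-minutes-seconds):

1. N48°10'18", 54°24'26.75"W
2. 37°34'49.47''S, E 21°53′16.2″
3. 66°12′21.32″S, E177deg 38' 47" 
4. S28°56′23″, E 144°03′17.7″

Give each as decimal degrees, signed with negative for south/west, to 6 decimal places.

Point 1:
  Latitude: 48 + 10/60 + 18/3600 = 48.1716667
  N → positive
  Lon: 54° + 24/60 + 26.75/3600 = 54 + 0.400000 + 0.007431 = 54.4074306
  W → negative
Point 2:
  Lat: 37° + 34/60 + 49.47/3600 = 37 + 0.566667 + 0.013742 = 37.5804083
  S → negative
  Lon: 21° + 53/60 + 16.2/3600 = 21 + 0.883333 + 0.004500 = 21.8878333
  E ⇒ keep positive
Point 3:
  φ: 12′ + 21.32″ = 12.35533′; 66 + 12.35533/60 = 66.2059222
  S ⇒ negate
  Lon: 38′ + 47″ = 38.78333′; 177 + 38.78333/60 = 177.6463889
  E → positive
Point 4:
  Latitude: 28 + 56/60 + 23/3600 = 28.9397222
  S ⇒ negate
  Longitude: 144° + 3/60 + 17.7/3600 = 144 + 0.050000 + 0.004917 = 144.0549167
  E → positive

1. 48.171667, -54.407431
2. -37.580408, 21.887833
3. -66.205922, 177.646389
4. -28.939722, 144.054917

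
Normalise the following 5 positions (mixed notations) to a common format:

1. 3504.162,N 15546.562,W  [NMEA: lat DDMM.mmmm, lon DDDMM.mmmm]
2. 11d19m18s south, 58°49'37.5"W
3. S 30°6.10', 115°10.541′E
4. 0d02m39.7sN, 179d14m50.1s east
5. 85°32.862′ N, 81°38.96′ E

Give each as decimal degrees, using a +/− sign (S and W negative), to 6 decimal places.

Point 1:
  φ: split at 2 digits → 35° and 4.162′; 35 + 4.162/60 = 35.0693667
  N ⇒ keep positive
  Longitude: split at 3 digits → 155° and 46.562′; 155 + 46.562/60 = 155.7760333
  W → negative
Point 2:
  φ: 11 + 19/60 + 18/3600 = 11.3216667
  S → negative
  λ: 58° + 49/60 + 37.5/3600 = 58 + 0.816667 + 0.010417 = 58.8270833
  W ⇒ negate
Point 3:
  φ: 30 + 6.1/60 = 30.1016667
  hemisphere S, so the sign is −
  Longitude: 115 + 10.541/60 = 115.1756833
  E ⇒ keep positive
Point 4:
  φ: 2′ + 39.7″ = 2.66167′; 0 + 2.66167/60 = 0.0443611
  N ⇒ keep positive
  λ: 179 + 14/60 + 50.1/3600 = 179.2472500
  E → positive
Point 5:
  Lat: 85 + 32.862/60 = 85.5477000
  N ⇒ keep positive
  Longitude: 81 + 38.96/60 = 81.6493333
  E ⇒ keep positive

1. 35.069367, -155.776033
2. -11.321667, -58.827083
3. -30.101667, 115.175683
4. 0.044361, 179.247250
5. 85.547700, 81.649333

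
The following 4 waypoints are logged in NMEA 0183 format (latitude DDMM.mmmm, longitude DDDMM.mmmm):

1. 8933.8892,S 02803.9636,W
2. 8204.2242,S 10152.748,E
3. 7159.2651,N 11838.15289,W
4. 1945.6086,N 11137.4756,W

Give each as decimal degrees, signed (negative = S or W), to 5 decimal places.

1. -89.56482, -28.06606
2. -82.07040, 101.87913
3. 71.98775, -118.63588
4. 19.76014, -111.62459

Point 1:
  Lat: degrees = first 2 digits = 89, minutes = 33.8892; 89 + 33.8892/60 = 89.564820
  hemisphere S, so the sign is −
  Longitude: split at 3 digits → 028° and 3.9636′; 28 + 3.9636/60 = 28.066060
  W ⇒ negate
Point 2:
  Lat: split at 2 digits → 82° and 4.2242′; 82 + 4.2242/60 = 82.070403
  S ⇒ negate
  λ: degrees = first 3 digits = 101, minutes = 52.748; 101 + 52.748/60 = 101.879133
  E → positive
Point 3:
  Latitude: split at 2 digits → 71° and 59.2651′; 71 + 59.2651/60 = 71.987752
  N → positive
  Longitude: split at 3 digits → 118° and 38.15289′; 118 + 38.15289/60 = 118.635882
  hemisphere W, so the sign is −
Point 4:
  φ: degrees = first 2 digits = 19, minutes = 45.6086; 19 + 45.6086/60 = 19.760143
  N → positive
  λ: split at 3 digits → 111° and 37.4756′; 111 + 37.4756/60 = 111.624593
  W → negative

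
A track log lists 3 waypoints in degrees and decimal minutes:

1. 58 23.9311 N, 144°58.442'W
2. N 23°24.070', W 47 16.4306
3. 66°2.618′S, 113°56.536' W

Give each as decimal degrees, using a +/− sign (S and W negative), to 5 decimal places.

Point 1:
  Lat: 58 + 23.9311/60 = 58.398852
  N → positive
  Longitude: 58.442′ = 0.974033°; total 144.974033
  W ⇒ negate
Point 2:
  Lat: 24.07′ = 0.401167°; total 23.401167
  N → positive
  Lon: 16.4306′ = 0.273843°; total 47.273843
  W ⇒ negate
Point 3:
  Latitude: 2.618′ = 0.043633°; total 66.043633
  hemisphere S, so the sign is −
  Lon: 113 + 56.536/60 = 113.942267
  hemisphere W, so the sign is −

1. 58.39885, -144.97403
2. 23.40117, -47.27384
3. -66.04363, -113.94227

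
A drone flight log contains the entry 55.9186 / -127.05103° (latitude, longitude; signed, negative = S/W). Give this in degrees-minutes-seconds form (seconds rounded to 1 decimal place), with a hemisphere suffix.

55°55′7.0″ N, 127°03′3.7″ W

Lat: 0.918600° → 55.11600′; 0.11600 × 60 = 6.960″
Longitude is negative → W; |value| = 127.051030
Lon: 0.051030° → 3.06180′; 0.06180 × 60 = 3.708″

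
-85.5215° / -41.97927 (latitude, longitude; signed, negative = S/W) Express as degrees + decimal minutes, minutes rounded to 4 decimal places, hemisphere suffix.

Latitude is negative → S; |value| = 85.521500
φ: 85° + 0.521500 × 60 = 85° 31.290000′
Longitude is negative → W; |value| = 41.979270
Lon: 41° + 0.979270 × 60 = 41° 58.756200′

85° 31.2900′ S, 41° 58.7562′ W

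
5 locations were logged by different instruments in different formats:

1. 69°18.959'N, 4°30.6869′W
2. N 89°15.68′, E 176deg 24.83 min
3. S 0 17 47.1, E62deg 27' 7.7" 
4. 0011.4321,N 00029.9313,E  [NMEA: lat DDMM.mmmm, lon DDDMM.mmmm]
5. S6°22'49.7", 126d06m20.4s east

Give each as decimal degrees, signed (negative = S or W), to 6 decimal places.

Point 1:
  φ: 18.959′ = 0.315983°; total 69.3159833
  N → positive
  Lon: 4 + 30.6869/60 = 4.5114483
  hemisphere W, so the sign is −
Point 2:
  Lat: 15.68′ = 0.261333°; total 89.2613333
  N → positive
  λ: 24.83′ = 0.413833°; total 176.4138333
  E ⇒ keep positive
Point 3:
  Lat: 0 + 17/60 + 47.1/3600 = 0.2964167
  hemisphere S, so the sign is −
  λ: 27′ + 7.7″ = 27.12833′; 62 + 27.12833/60 = 62.4521389
  E ⇒ keep positive
Point 4:
  φ: degrees = first 2 digits = 0, minutes = 11.4321; 0 + 11.4321/60 = 0.1905350
  N → positive
  λ: degrees = first 3 digits = 0, minutes = 29.9313; 0 + 29.9313/60 = 0.4988550
  E ⇒ keep positive
Point 5:
  Lat: 6 + 22/60 + 49.7/3600 = 6.3804722
  hemisphere S, so the sign is −
  Longitude: 6′ + 20.4″ = 6.34000′; 126 + 6.34000/60 = 126.1056667
  E ⇒ keep positive

1. 69.315983, -4.511448
2. 89.261333, 176.413833
3. -0.296417, 62.452139
4. 0.190535, 0.498855
5. -6.380472, 126.105667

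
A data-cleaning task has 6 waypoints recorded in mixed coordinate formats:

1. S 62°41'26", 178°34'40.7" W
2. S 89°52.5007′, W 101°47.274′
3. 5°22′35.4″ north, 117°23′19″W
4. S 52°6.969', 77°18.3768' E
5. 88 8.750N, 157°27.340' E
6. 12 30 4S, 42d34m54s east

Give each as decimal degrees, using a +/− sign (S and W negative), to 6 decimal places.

1. -62.690556, -178.577972
2. -89.875012, -101.787900
3. 5.376500, -117.388611
4. -52.116150, 77.306280
5. 88.145833, 157.455667
6. -12.501111, 42.581667

Point 1:
  Latitude: 62° + 41/60 + 26/3600 = 62 + 0.683333 + 0.007222 = 62.6905556
  S → negative
  Longitude: 34′ + 40.7″ = 34.67833′; 178 + 34.67833/60 = 178.5779722
  hemisphere W, so the sign is −
Point 2:
  φ: 52.5007′ = 0.875012°; total 89.8750117
  hemisphere S, so the sign is −
  λ: 101 + 47.274/60 = 101.7879000
  hemisphere W, so the sign is −
Point 3:
  Latitude: 5° + 22/60 + 35.4/3600 = 5 + 0.366667 + 0.009833 = 5.3765000
  N → positive
  Longitude: 117 + 23/60 + 19/3600 = 117.3886111
  hemisphere W, so the sign is −
Point 4:
  φ: 52 + 6.969/60 = 52.1161500
  hemisphere S, so the sign is −
  λ: 77 + 18.3768/60 = 77.3062800
  E ⇒ keep positive
Point 5:
  Latitude: 8.75′ = 0.145833°; total 88.1458333
  N → positive
  Longitude: 157 + 27.34/60 = 157.4556667
  E ⇒ keep positive
Point 6:
  Latitude: 12° + 30/60 + 4/3600 = 12 + 0.500000 + 0.001111 = 12.5011111
  hemisphere S, so the sign is −
  λ: 42 + 34/60 + 54/3600 = 42.5816667
  E ⇒ keep positive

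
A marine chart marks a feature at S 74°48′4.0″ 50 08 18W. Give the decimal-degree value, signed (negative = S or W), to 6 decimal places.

-74.801111, -50.138333

Lat: 48′ + 4″ = 48.06667′; 74 + 48.06667/60 = 74.8011111
S ⇒ negate
Longitude: 50° + 8/60 + 18/3600 = 50 + 0.133333 + 0.005000 = 50.1383333
hemisphere W, so the sign is −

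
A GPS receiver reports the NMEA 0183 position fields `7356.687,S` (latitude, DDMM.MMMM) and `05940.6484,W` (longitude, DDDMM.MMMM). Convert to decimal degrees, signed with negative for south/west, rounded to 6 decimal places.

φ: degrees = first 2 digits = 73, minutes = 56.687; 73 + 56.687/60 = 73.9447833
S ⇒ negate
λ: split at 3 digits → 059° and 40.6484′; 59 + 40.6484/60 = 59.6774733
W ⇒ negate

-73.944783, -59.677473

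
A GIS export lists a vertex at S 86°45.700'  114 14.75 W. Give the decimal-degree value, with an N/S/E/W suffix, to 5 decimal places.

Lat: 45.7′ = 0.761667°; total 86.761667
Lon: 14.75′ = 0.245833°; total 114.245833

86.76167° S, 114.24583° W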